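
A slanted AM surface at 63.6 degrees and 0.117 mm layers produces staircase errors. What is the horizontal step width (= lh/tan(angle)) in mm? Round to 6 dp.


step = 0.117 / tan(63.6) = 0.058079 mm


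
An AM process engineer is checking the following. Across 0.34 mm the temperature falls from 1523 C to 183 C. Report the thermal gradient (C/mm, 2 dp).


G = (1523-183)/0.34 = 3941.18 C/mm


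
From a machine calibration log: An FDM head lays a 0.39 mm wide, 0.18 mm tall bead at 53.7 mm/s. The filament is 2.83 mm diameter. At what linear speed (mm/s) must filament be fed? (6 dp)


Q = 0.39 * 0.18 * 53.7 = 3.76974 mm^3/s
A_fil = pi*(2.83/2)^2 = 6.29017535 mm^2
v_feed = 3.76974 / 6.29017535 = 0.599306 mm/s


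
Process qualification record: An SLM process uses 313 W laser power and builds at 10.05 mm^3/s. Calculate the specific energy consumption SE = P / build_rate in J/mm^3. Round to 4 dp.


SE = 313 / 10.05 = 31.1443 J/mm^3


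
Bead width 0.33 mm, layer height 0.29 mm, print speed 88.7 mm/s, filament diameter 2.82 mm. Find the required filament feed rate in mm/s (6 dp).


Q = 0.33 * 0.29 * 88.7 = 8.48859 mm^3/s
A_fil = pi*(2.82/2)^2 = 6.24580035 mm^2
v_feed = 8.48859 / 6.24580035 = 1.359088 mm/s


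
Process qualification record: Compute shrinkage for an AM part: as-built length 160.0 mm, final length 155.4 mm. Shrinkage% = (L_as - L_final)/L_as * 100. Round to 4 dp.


Shrinkage = ((160.0-155.4)/160.0)*100 = 2.875 %


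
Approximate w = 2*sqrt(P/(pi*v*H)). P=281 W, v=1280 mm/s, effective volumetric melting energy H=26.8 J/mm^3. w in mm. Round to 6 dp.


w = 2*sqrt(281/(pi*1280*26.8)) = 0.102126 mm


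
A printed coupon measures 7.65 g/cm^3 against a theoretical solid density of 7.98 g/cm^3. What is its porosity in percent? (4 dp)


Porosity = (1-7.65/7.98)*100 = 4.1353 %


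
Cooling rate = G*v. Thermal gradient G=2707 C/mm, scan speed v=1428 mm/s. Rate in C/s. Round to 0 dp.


CR = 2707 * 1428 = 3865596 C/s


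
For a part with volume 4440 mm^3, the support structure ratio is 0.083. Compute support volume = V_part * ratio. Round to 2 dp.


V_support = 4440 * 0.083 = 368.52 mm^3


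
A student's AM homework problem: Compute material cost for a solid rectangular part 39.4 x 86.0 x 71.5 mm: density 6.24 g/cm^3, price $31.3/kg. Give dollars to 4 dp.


V = 39.4 * 86.0 * 71.5 = 242270.6 mm^3 = 242.2706 cm^3
Mass = 242.2706 * 6.24 / 1000 = 1.51176854 kg
Cost = 1.51176854 * 31.3 = 47.3184 $


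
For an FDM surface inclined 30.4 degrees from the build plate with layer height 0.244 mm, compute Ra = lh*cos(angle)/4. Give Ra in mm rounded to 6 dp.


Ra = 0.244 * cos(30.4) / 4 = 0.052613 mm


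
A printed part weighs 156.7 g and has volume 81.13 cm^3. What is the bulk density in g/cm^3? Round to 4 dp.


rho = 156.7 / 81.13 = 1.9315 g/cm^3


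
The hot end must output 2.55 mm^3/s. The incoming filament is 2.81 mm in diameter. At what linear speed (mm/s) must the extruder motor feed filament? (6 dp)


A = pi*(2.81/2)^2 = 6.201582
v = 2.55 / 6.201582 = 0.411185 mm/s


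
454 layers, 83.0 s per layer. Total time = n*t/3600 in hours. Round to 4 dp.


t = 454 * 83.0 / 3600 = 10.4672 hrs


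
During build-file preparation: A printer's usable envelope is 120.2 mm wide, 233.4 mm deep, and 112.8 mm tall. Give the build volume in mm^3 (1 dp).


V = 120.2 * 233.4 * 112.8 = 3164567.9 mm^3


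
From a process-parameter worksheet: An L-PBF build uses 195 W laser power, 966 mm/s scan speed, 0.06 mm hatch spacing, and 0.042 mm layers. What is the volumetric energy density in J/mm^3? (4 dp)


E = 195 / (966*0.06*0.042) = 80.1045 J/mm^3


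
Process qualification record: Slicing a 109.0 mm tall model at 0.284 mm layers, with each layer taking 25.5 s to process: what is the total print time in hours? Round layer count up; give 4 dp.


Layers = ceil(109.0/0.284) = 384
t = 384 * 25.5 / 3600 = 2.72 hrs


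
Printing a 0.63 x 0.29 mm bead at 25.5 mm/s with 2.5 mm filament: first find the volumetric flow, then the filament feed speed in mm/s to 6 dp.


Q = 0.63 * 0.29 * 25.5 = 4.65885 mm^3/s
A_fil = pi*(2.5/2)^2 = 4.90873852 mm^2
v_feed = 4.65885 / 4.90873852 = 0.949093 mm/s


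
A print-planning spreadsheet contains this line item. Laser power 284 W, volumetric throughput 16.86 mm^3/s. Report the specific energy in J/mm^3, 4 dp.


SE = 284 / 16.86 = 16.8446 J/mm^3


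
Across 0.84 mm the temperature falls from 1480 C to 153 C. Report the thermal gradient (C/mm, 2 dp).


G = (1480-153)/0.84 = 1579.76 C/mm


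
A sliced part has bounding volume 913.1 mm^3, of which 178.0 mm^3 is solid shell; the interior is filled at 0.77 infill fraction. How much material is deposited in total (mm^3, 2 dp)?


V_infill = (913.1 - 178.0) * 0.77 = 566.03
V_total = 178.0 + 566.03 = 744.03 mm^3


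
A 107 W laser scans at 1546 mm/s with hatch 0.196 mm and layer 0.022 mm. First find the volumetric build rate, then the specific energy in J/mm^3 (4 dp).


Build rate = 1546 * 0.196 * 0.022 = 6.666352 mm^3/s
SE = 107 / 6.666352 = 16.0508 J/mm^3


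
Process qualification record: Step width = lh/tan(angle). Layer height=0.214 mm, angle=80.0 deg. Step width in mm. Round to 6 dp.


step = 0.214 / tan(80.0) = 0.037734 mm


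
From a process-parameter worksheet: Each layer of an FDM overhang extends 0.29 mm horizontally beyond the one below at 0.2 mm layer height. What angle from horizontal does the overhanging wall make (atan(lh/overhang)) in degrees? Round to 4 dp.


angle = atan(0.2/0.29) = 34.5923 degrees


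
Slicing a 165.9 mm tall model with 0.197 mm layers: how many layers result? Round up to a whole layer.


Layers = ceil(165.9/0.197) = 843


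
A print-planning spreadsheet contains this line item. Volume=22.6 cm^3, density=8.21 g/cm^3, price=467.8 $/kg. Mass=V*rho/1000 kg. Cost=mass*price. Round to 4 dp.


Mass = 22.6*8.21/1000 = 0.185546 kg
Cost = 0.185546 * 467.8 = 86.7984 $


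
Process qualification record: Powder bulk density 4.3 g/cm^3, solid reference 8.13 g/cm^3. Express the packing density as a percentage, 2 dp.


Packing = (4.3/8.13)*100 = 52.89 %


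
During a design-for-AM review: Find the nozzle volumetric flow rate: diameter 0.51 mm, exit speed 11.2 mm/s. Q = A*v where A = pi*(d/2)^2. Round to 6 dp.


A = pi*(0.51/2)^2 = 0.20428206 mm^2
Q = 0.20428206 * 11.2 = 2.287959 mm^3/s


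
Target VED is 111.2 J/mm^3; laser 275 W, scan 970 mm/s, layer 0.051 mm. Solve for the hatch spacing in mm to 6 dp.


h = 275 / (111.2*970*0.051) = 0.04999 mm


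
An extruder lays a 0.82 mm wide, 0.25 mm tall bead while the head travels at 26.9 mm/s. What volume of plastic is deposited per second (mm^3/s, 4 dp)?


Rate = 0.82 * 0.25 * 26.9 = 5.5145 mm^3/s


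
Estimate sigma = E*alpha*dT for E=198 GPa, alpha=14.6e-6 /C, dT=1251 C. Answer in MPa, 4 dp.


sigma = 198*1000 * 14.6e-6 * 1251 = 3616.3908 MPa


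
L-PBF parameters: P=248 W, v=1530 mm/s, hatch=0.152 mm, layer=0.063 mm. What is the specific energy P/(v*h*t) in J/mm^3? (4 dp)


Build rate = 1530 * 0.152 * 0.063 = 14.65128 mm^3/s
SE = 248 / 14.65128 = 16.9268 J/mm^3


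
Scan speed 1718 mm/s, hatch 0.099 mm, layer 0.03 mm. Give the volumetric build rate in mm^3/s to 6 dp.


Rate = 1718 * 0.099 * 0.03 = 5.10246 mm^3/s


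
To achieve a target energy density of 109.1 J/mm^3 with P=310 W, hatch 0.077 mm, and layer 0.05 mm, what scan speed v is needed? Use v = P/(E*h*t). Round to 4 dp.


v = 310 / (109.1*0.077*0.05) = 738.0337 mm/s


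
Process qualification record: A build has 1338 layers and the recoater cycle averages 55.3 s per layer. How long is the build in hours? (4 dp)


t = 1338 * 55.3 / 3600 = 20.5532 hrs


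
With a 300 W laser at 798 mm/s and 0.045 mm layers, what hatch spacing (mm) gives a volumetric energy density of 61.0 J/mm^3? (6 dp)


h = 300 / (61.0*798*0.045) = 0.136954 mm


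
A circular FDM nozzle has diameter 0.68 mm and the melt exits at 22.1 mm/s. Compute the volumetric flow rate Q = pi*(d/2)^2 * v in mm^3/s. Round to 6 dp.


A = pi*(0.68/2)^2 = 0.36316811 mm^2
Q = 0.36316811 * 22.1 = 8.026015 mm^3/s


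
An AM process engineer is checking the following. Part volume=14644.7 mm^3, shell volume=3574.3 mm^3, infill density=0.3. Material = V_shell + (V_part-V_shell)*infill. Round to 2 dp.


V_infill = (14644.7 - 3574.3) * 0.3 = 3321.12
V_total = 3574.3 + 3321.12 = 6895.42 mm^3


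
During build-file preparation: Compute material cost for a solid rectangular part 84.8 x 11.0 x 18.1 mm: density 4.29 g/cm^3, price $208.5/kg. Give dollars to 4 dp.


V = 84.8 * 11.0 * 18.1 = 16883.68 mm^3 = 16.88368 cm^3
Mass = 16.88368 * 4.29 / 1000 = 0.07243099 kg
Cost = 0.07243099 * 208.5 = 15.1019 $


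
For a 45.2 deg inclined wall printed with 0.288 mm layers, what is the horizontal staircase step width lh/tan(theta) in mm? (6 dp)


step = 0.288 / tan(45.2) = 0.285996 mm


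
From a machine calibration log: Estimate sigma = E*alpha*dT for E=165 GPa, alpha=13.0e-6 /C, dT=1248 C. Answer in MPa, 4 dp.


sigma = 165*1000 * 13.0e-6 * 1248 = 2676.96 MPa


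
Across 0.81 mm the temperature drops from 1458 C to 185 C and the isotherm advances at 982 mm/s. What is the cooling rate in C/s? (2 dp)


G = (1458-185)/0.81 = 1571.60493827 C/mm
CR = 1571.60493827 * 982 = 1543316.05 C/s


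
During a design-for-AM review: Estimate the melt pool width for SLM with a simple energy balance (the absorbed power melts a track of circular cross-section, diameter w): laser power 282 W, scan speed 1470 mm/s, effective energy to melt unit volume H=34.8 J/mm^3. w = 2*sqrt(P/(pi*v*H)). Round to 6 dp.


w = 2*sqrt(282/(pi*1470*34.8)) = 0.083778 mm


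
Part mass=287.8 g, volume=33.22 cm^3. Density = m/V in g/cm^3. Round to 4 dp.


rho = 287.8 / 33.22 = 8.6635 g/cm^3


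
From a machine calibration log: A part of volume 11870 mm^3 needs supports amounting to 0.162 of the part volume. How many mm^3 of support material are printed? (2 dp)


V_support = 11870 * 0.162 = 1922.94 mm^3


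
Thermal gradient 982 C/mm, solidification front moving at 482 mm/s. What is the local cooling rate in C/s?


CR = 982 * 482 = 473324 C/s


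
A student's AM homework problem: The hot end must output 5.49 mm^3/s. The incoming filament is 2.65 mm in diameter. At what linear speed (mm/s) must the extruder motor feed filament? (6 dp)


A = pi*(2.65/2)^2 = 5.515459
v = 5.49 / 5.515459 = 0.995384 mm/s


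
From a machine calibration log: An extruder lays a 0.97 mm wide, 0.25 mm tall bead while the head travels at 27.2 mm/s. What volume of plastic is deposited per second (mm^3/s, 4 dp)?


Rate = 0.97 * 0.25 * 27.2 = 6.596 mm^3/s


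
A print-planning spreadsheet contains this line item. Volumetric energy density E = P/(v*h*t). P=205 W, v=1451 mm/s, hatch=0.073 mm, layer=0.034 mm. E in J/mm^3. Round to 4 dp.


E = 205 / (1451*0.073*0.034) = 56.9226 J/mm^3


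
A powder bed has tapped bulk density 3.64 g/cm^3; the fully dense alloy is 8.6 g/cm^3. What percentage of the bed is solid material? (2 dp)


Packing = (3.64/8.6)*100 = 42.33 %


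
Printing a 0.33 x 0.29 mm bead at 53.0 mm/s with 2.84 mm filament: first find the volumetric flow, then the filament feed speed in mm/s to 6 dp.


Q = 0.33 * 0.29 * 53.0 = 5.0721 mm^3/s
A_fil = pi*(2.84/2)^2 = 6.33470743 mm^2
v_feed = 5.0721 / 6.33470743 = 0.800684 mm/s


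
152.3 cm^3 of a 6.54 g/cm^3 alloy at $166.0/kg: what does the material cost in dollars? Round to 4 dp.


Mass = 152.3*6.54/1000 = 0.996042 kg
Cost = 0.996042 * 166.0 = 165.343 $


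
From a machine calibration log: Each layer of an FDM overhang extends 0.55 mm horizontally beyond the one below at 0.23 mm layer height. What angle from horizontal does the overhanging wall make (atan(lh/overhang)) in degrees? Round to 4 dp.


angle = atan(0.23/0.55) = 22.6938 degrees


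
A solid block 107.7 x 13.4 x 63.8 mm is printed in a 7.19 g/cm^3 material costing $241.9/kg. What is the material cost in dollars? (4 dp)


V = 107.7 * 13.4 * 63.8 = 92074.884 mm^3 = 92.074884 cm^3
Mass = 92.074884 * 7.19 / 1000 = 0.66201842 kg
Cost = 0.66201842 * 241.9 = 160.1423 $


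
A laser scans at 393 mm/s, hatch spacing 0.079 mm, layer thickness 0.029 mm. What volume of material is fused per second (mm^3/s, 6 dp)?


Rate = 393 * 0.079 * 0.029 = 0.900363 mm^3/s


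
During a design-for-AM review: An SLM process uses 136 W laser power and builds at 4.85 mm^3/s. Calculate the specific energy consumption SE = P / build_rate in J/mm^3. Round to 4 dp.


SE = 136 / 4.85 = 28.0412 J/mm^3


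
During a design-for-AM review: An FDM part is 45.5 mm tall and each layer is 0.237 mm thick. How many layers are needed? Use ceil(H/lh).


Layers = ceil(45.5/0.237) = 192


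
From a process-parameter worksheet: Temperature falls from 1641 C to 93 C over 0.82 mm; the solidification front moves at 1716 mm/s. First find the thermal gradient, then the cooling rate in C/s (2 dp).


G = (1641-93)/0.82 = 1887.80487805 C/mm
CR = 1887.80487805 * 1716 = 3239473.17 C/s


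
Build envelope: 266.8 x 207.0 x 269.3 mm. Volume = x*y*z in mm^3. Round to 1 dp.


V = 266.8 * 207.0 * 269.3 = 14872792.7 mm^3


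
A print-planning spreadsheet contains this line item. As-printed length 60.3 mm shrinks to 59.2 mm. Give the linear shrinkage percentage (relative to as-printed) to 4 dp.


Shrinkage = ((60.3-59.2)/60.3)*100 = 1.8242 %


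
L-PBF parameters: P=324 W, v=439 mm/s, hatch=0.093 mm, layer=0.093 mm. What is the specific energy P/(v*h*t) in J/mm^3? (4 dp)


Build rate = 439 * 0.093 * 0.093 = 3.796911 mm^3/s
SE = 324 / 3.796911 = 85.3325 J/mm^3


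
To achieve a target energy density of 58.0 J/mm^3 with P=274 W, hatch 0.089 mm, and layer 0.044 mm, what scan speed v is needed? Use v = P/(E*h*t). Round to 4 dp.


v = 274 / (58.0*0.089*0.044) = 1206.3682 mm/s


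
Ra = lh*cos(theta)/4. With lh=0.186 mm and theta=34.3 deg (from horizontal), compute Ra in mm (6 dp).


Ra = 0.186 * cos(34.3) / 4 = 0.038414 mm


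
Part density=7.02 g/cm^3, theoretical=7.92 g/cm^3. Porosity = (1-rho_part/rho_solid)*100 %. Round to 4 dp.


Porosity = (1-7.02/7.92)*100 = 11.3636 %


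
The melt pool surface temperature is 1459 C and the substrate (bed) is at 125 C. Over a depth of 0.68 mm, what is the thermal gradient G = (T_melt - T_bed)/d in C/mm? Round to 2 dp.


G = (1459-125)/0.68 = 1961.76 C/mm


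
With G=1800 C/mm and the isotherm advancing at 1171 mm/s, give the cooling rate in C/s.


CR = 1800 * 1171 = 2107800 C/s


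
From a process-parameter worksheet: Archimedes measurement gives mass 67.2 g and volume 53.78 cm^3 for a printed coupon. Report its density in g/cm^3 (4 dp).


rho = 67.2 / 53.78 = 1.2495 g/cm^3


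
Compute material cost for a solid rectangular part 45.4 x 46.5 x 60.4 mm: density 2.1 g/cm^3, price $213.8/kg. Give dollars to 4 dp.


V = 45.4 * 46.5 * 60.4 = 127510.44 mm^3 = 127.51044 cm^3
Mass = 127.51044 * 2.1 / 1000 = 0.26777192 kg
Cost = 0.26777192 * 213.8 = 57.2496 $


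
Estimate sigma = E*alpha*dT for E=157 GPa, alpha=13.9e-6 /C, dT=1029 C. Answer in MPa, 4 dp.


sigma = 157*1000 * 13.9e-6 * 1029 = 2245.5867 MPa


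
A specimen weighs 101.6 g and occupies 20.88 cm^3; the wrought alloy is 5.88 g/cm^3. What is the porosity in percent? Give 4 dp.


rho_part = 101.6 / 20.88 = 4.86590038 g/cm^3
Porosity = (1 - 4.86590038/5.88)*100 = 17.2466 %


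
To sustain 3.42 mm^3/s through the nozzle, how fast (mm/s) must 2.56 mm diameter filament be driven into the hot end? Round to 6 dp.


A = pi*(2.56/2)^2 = 5.147185
v = 3.42 / 5.147185 = 0.664441 mm/s


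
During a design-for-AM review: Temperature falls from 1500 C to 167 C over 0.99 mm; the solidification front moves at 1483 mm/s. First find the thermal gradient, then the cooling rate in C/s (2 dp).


G = (1500-167)/0.99 = 1346.46464646 C/mm
CR = 1346.46464646 * 1483 = 1996807.07 C/s


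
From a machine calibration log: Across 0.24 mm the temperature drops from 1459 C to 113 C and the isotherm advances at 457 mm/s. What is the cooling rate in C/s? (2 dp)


G = (1459-113)/0.24 = 5608.33333333 C/mm
CR = 5608.33333333 * 457 = 2563008.33 C/s


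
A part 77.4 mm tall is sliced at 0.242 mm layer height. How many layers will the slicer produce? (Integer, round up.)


Layers = ceil(77.4/0.242) = 320


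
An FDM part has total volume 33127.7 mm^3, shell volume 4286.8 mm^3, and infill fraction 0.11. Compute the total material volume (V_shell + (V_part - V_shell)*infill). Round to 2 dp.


V_infill = (33127.7 - 4286.8) * 0.11 = 3172.5
V_total = 4286.8 + 3172.5 = 7459.3 mm^3


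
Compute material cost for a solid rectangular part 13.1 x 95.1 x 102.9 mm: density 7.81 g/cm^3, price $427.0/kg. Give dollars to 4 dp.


V = 13.1 * 95.1 * 102.9 = 128193.849 mm^3 = 128.193849 cm^3
Mass = 128.193849 * 7.81 / 1000 = 1.00119396 kg
Cost = 1.00119396 * 427.0 = 427.5098 $


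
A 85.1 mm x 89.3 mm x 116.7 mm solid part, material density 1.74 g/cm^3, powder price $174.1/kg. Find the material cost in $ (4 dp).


V = 85.1 * 89.3 * 116.7 = 886853.481 mm^3 = 886.853481 cm^3
Mass = 886.853481 * 1.74 / 1000 = 1.54312506 kg
Cost = 1.54312506 * 174.1 = 268.6581 $


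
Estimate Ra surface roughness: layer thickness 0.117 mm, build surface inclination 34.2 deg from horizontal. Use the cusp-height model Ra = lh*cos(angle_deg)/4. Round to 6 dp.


Ra = 0.117 * cos(34.2) / 4 = 0.024192 mm


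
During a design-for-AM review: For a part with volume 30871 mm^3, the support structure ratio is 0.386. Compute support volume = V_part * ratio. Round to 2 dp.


V_support = 30871 * 0.386 = 11916.21 mm^3


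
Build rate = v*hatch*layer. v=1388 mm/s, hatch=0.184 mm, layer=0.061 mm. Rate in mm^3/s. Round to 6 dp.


Rate = 1388 * 0.184 * 0.061 = 15.578912 mm^3/s


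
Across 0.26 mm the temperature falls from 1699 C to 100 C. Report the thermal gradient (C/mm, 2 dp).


G = (1699-100)/0.26 = 6150.0 C/mm


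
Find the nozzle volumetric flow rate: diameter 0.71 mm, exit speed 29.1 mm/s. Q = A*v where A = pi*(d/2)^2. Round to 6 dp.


A = pi*(0.71/2)^2 = 0.39591921 mm^2
Q = 0.39591921 * 29.1 = 11.521249 mm^3/s


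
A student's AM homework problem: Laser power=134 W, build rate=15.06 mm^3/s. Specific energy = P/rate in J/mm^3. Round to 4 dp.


SE = 134 / 15.06 = 8.8977 J/mm^3


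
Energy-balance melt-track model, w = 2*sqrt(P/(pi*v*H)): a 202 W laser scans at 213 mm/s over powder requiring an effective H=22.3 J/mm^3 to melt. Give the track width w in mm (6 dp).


w = 2*sqrt(202/(pi*213*22.3)) = 0.232696 mm


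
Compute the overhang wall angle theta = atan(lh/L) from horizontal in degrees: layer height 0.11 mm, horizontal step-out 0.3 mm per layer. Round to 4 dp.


angle = atan(0.11/0.3) = 20.1363 degrees


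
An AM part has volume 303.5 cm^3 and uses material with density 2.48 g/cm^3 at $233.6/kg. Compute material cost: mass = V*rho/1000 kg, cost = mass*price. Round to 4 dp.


Mass = 303.5*2.48/1000 = 0.75268 kg
Cost = 0.75268 * 233.6 = 175.826 $


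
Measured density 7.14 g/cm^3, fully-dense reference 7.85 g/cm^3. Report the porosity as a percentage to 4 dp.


Porosity = (1-7.14/7.85)*100 = 9.0446 %


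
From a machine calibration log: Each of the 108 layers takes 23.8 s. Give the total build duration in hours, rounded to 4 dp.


t = 108 * 23.8 / 3600 = 0.714 hrs


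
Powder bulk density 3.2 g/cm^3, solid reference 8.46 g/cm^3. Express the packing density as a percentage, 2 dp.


Packing = (3.2/8.46)*100 = 37.83 %


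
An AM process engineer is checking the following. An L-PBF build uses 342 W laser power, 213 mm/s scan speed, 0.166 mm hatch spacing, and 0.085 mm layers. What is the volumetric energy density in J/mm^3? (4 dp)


E = 342 / (213*0.166*0.085) = 113.794 J/mm^3


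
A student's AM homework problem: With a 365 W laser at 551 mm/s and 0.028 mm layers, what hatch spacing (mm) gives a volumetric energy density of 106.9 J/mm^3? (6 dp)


h = 365 / (106.9*551*0.028) = 0.221312 mm


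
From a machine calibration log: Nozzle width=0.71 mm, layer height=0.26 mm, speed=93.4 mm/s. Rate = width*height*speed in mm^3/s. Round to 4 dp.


Rate = 0.71 * 0.26 * 93.4 = 17.2416 mm^3/s


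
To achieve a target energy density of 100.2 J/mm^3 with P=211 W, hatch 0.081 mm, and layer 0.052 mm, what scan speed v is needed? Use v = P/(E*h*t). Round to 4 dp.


v = 211 / (100.2*0.081*0.052) = 499.9498 mm/s


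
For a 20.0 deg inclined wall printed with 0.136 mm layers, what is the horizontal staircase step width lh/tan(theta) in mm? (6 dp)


step = 0.136 / tan(20.0) = 0.373657 mm


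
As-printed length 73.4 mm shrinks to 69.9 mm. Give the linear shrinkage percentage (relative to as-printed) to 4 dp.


Shrinkage = ((73.4-69.9)/73.4)*100 = 4.7684 %


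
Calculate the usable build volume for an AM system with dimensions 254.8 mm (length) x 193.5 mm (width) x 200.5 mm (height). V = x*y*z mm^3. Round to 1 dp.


V = 254.8 * 193.5 * 200.5 = 9885411.9 mm^3


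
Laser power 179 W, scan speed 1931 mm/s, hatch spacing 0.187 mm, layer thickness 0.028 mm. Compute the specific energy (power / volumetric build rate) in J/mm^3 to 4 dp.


Build rate = 1931 * 0.187 * 0.028 = 10.110716 mm^3/s
SE = 179 / 10.110716 = 17.704 J/mm^3


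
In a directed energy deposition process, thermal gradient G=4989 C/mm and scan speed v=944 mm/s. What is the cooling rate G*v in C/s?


CR = 4989 * 944 = 4709616 C/s


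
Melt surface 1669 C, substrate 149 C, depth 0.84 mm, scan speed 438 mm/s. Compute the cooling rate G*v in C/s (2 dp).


G = (1669-149)/0.84 = 1809.52380952 C/mm
CR = 1809.52380952 * 438 = 792571.43 C/s


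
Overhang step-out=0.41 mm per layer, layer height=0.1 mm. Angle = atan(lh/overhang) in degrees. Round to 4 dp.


angle = atan(0.1/0.41) = 13.707 degrees


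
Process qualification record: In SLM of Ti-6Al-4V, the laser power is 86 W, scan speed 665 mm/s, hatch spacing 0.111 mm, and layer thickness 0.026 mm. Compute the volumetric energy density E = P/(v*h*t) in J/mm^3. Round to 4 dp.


E = 86 / (665*0.111*0.026) = 44.8106 J/mm^3


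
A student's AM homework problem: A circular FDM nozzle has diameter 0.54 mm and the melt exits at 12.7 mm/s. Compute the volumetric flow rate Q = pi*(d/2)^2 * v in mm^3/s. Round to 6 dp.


A = pi*(0.54/2)^2 = 0.2290221 mm^2
Q = 0.2290221 * 12.7 = 2.908581 mm^3/s


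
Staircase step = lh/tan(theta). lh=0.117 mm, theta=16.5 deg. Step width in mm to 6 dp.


step = 0.117 / tan(16.5) = 0.394985 mm


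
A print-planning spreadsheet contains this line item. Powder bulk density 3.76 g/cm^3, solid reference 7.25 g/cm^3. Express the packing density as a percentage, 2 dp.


Packing = (3.76/7.25)*100 = 51.86 %


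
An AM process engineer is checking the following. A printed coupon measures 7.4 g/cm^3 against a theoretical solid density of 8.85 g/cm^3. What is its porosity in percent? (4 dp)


Porosity = (1-7.4/8.85)*100 = 16.3842 %


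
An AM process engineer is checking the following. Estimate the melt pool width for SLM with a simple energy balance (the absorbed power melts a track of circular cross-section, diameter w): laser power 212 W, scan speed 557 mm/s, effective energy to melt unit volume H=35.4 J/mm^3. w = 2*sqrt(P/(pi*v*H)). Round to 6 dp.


w = 2*sqrt(212/(pi*557*35.4)) = 0.117002 mm


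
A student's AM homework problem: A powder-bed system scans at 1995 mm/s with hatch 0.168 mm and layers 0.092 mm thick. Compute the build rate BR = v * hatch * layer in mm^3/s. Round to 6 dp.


Rate = 1995 * 0.168 * 0.092 = 30.83472 mm^3/s


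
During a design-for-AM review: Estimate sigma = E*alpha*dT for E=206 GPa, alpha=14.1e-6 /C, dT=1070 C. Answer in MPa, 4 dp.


sigma = 206*1000 * 14.1e-6 * 1070 = 3107.922 MPa


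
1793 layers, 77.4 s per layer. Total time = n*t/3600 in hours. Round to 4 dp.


t = 1793 * 77.4 / 3600 = 38.5495 hrs


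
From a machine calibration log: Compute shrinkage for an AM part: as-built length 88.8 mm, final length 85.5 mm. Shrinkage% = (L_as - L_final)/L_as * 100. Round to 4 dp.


Shrinkage = ((88.8-85.5)/88.8)*100 = 3.7162 %


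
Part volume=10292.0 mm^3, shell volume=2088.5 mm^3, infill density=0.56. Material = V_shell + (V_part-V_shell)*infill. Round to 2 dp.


V_infill = (10292.0 - 2088.5) * 0.56 = 4593.96
V_total = 2088.5 + 4593.96 = 6682.46 mm^3


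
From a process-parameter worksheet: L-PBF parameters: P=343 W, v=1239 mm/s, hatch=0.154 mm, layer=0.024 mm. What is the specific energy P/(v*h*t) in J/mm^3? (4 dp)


Build rate = 1239 * 0.154 * 0.024 = 4.579344 mm^3/s
SE = 343 / 4.579344 = 74.9016 J/mm^3


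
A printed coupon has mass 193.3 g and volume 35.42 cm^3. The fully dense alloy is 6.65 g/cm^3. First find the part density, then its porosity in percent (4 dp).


rho_part = 193.3 / 35.42 = 5.45736872 g/cm^3
Porosity = (1 - 5.45736872/6.65)*100 = 17.9343 %


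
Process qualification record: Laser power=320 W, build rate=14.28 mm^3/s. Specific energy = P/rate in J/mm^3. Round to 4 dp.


SE = 320 / 14.28 = 22.409 J/mm^3


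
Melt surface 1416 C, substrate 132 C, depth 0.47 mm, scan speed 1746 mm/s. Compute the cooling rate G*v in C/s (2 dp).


G = (1416-132)/0.47 = 2731.91489362 C/mm
CR = 2731.91489362 * 1746 = 4769923.4 C/s


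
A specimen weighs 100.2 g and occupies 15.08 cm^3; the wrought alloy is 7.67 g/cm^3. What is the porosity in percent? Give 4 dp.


rho_part = 100.2 / 15.08 = 6.64456233 g/cm^3
Porosity = (1 - 6.64456233/7.67)*100 = 13.3695 %


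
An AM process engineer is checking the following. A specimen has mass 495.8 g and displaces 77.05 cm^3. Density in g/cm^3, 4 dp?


rho = 495.8 / 77.05 = 6.4348 g/cm^3


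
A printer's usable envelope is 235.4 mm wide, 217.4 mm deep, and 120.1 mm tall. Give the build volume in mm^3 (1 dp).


V = 235.4 * 217.4 * 120.1 = 6146232.8 mm^3


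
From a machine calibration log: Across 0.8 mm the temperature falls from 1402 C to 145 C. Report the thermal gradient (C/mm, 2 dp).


G = (1402-145)/0.8 = 1571.25 C/mm


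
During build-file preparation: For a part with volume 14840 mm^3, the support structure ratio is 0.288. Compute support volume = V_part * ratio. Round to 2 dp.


V_support = 14840 * 0.288 = 4273.92 mm^3


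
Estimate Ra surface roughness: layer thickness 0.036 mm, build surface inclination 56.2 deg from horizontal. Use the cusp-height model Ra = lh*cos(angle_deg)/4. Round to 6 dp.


Ra = 0.036 * cos(56.2) / 4 = 0.005007 mm


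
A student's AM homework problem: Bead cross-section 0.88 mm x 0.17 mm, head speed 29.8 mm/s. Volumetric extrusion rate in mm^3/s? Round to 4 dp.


Rate = 0.88 * 0.17 * 29.8 = 4.4581 mm^3/s


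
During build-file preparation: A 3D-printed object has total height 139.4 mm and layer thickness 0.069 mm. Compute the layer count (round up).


Layers = ceil(139.4/0.069) = 2021


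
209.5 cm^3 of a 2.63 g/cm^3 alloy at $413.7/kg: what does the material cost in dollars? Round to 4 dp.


Mass = 209.5*2.63/1000 = 0.550985 kg
Cost = 0.550985 * 413.7 = 227.9425 $


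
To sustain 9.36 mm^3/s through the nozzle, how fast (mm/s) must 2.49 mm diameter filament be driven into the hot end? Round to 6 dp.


A = pi*(2.49/2)^2 = 4.869547
v = 9.36 / 4.869547 = 1.92215 mm/s


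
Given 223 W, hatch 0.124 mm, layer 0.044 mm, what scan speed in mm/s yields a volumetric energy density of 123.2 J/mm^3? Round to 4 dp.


v = 223 / (123.2*0.124*0.044) = 331.7568 mm/s


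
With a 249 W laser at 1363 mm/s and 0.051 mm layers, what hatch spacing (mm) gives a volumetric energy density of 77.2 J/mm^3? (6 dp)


h = 249 / (77.2*1363*0.051) = 0.0464 mm


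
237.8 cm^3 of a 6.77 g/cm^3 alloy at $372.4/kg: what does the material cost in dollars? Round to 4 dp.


Mass = 237.8*6.77/1000 = 1.609906 kg
Cost = 1.609906 * 372.4 = 599.529 $


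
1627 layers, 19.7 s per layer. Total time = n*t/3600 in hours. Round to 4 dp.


t = 1627 * 19.7 / 3600 = 8.9033 hrs


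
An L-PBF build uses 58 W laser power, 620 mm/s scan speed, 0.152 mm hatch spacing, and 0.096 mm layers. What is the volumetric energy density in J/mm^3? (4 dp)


E = 58 / (620*0.152*0.096) = 6.4109 J/mm^3


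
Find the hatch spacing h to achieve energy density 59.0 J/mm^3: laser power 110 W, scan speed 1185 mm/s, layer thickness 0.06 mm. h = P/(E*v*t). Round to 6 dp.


h = 110 / (59.0*1185*0.06) = 0.026222 mm


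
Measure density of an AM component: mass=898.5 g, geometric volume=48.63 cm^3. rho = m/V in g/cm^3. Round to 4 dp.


rho = 898.5 / 48.63 = 18.4762 g/cm^3


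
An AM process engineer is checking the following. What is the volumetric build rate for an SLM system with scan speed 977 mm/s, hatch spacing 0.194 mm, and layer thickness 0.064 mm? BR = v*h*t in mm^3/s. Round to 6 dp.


Rate = 977 * 0.194 * 0.064 = 12.130432 mm^3/s


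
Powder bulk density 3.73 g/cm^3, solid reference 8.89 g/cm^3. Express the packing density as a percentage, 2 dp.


Packing = (3.73/8.89)*100 = 41.96 %


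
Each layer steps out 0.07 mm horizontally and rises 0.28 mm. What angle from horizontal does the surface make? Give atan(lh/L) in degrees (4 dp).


angle = atan(0.28/0.07) = 75.9638 degrees


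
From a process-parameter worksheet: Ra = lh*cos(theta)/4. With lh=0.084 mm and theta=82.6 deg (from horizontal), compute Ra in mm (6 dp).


Ra = 0.084 * cos(82.6) / 4 = 0.002705 mm


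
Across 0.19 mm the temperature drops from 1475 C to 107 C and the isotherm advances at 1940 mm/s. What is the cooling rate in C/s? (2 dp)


G = (1475-107)/0.19 = 7200.0 C/mm
CR = 7200.0 * 1940 = 13968000.0 C/s


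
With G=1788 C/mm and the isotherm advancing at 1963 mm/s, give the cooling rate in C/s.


CR = 1788 * 1963 = 3509844 C/s


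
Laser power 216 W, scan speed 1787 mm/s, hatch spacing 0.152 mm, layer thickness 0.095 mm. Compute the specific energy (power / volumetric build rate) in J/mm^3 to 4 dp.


Build rate = 1787 * 0.152 * 0.095 = 25.80428 mm^3/s
SE = 216 / 25.80428 = 8.3707 J/mm^3


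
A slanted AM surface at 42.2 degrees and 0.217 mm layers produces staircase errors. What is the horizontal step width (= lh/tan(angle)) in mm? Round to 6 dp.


step = 0.217 / tan(42.2) = 0.239318 mm


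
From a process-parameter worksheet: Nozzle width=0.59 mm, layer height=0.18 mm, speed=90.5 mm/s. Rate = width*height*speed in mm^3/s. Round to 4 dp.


Rate = 0.59 * 0.18 * 90.5 = 9.6111 mm^3/s


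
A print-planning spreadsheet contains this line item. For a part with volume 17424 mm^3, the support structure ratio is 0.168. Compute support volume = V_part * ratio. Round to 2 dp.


V_support = 17424 * 0.168 = 2927.23 mm^3


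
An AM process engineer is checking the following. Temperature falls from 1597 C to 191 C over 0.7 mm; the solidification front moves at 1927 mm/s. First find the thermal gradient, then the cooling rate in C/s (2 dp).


G = (1597-191)/0.7 = 2008.57142857 C/mm
CR = 2008.57142857 * 1927 = 3870517.14 C/s


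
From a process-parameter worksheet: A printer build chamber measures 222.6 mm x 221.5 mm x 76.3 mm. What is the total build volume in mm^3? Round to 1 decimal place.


V = 222.6 * 221.5 * 76.3 = 3762040.2 mm^3


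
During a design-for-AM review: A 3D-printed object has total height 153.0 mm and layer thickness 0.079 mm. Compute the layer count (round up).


Layers = ceil(153.0/0.079) = 1937


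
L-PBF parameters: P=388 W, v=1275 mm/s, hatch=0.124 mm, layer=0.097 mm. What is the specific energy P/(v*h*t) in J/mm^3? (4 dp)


Build rate = 1275 * 0.124 * 0.097 = 15.3357 mm^3/s
SE = 388 / 15.3357 = 25.3004 J/mm^3


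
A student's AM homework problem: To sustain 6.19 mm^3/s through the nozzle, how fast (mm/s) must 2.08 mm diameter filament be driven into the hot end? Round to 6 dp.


A = pi*(2.08/2)^2 = 3.397947
v = 6.19 / 3.397947 = 1.821688 mm/s


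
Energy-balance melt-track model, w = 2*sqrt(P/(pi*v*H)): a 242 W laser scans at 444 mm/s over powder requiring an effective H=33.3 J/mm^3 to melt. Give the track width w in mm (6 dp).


w = 2*sqrt(242/(pi*444*33.3)) = 0.144361 mm


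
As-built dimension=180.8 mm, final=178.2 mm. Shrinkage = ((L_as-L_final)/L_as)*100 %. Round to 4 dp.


Shrinkage = ((180.8-178.2)/180.8)*100 = 1.4381 %


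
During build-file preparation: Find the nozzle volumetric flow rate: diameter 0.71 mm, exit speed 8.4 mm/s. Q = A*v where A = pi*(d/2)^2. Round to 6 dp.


A = pi*(0.71/2)^2 = 0.39591921 mm^2
Q = 0.39591921 * 8.4 = 3.325721 mm^3/s


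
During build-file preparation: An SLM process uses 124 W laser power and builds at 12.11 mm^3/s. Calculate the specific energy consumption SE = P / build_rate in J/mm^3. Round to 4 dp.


SE = 124 / 12.11 = 10.2395 J/mm^3


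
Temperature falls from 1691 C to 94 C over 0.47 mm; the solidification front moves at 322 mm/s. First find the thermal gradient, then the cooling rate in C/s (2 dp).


G = (1691-94)/0.47 = 3397.87234043 C/mm
CR = 3397.87234043 * 322 = 1094114.89 C/s


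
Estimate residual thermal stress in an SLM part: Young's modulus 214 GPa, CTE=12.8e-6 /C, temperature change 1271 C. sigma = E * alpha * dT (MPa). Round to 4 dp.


sigma = 214*1000 * 12.8e-6 * 1271 = 3481.5232 MPa


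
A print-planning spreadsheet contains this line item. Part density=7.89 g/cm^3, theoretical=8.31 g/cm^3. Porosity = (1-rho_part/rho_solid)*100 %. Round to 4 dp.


Porosity = (1-7.89/8.31)*100 = 5.0542 %


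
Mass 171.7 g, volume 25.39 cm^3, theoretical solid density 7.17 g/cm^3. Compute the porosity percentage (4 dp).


rho_part = 171.7 / 25.39 = 6.76250492 g/cm^3
Porosity = (1 - 6.76250492/7.17)*100 = 5.6833 %


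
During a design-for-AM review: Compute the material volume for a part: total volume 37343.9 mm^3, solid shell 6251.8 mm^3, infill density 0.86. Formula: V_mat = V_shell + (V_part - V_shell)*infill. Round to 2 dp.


V_infill = (37343.9 - 6251.8) * 0.86 = 26739.21
V_total = 6251.8 + 26739.21 = 32991.01 mm^3


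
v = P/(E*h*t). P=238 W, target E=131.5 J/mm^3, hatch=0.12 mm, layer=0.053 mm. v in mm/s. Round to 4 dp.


v = 238 / (131.5*0.12*0.053) = 284.5733 mm/s


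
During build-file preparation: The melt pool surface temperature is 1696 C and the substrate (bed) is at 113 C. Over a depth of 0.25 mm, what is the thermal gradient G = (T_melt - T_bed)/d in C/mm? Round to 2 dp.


G = (1696-113)/0.25 = 6332.0 C/mm


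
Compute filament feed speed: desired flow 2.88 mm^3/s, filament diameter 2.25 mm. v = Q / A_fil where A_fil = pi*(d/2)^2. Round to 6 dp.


A = pi*(2.25/2)^2 = 3.976078
v = 2.88 / 3.976078 = 0.724332 mm/s


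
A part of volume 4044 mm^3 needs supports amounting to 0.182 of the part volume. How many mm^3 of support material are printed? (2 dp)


V_support = 4044 * 0.182 = 736.01 mm^3


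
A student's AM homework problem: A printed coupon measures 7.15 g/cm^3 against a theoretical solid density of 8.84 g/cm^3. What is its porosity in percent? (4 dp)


Porosity = (1-7.15/8.84)*100 = 19.1176 %


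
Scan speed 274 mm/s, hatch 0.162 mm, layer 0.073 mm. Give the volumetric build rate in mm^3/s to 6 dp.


Rate = 274 * 0.162 * 0.073 = 3.240324 mm^3/s


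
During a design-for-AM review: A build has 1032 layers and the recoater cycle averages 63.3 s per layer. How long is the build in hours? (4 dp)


t = 1032 * 63.3 / 3600 = 18.146 hrs


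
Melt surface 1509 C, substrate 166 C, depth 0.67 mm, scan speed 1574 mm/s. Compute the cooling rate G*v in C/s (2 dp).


G = (1509-166)/0.67 = 2004.47761194 C/mm
CR = 2004.47761194 * 1574 = 3155047.76 C/s


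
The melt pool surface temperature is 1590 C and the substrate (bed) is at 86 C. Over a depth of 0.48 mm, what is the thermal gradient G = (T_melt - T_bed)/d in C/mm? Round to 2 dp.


G = (1590-86)/0.48 = 3133.33 C/mm


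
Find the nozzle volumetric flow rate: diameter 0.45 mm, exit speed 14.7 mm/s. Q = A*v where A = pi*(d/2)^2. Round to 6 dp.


A = pi*(0.45/2)^2 = 0.15904313 mm^2
Q = 0.15904313 * 14.7 = 2.337934 mm^3/s


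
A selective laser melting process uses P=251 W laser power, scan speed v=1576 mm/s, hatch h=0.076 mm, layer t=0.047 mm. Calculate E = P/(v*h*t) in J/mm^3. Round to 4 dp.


E = 251 / (1576*0.076*0.047) = 44.5868 J/mm^3


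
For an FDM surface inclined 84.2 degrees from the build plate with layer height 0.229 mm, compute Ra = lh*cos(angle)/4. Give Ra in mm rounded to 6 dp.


Ra = 0.229 * cos(84.2) / 4 = 0.005785 mm


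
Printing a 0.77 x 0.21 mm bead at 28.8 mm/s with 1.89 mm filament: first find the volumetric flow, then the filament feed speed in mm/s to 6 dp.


Q = 0.77 * 0.21 * 28.8 = 4.65696 mm^3/s
A_fil = pi*(1.89/2)^2 = 2.80552078 mm^2
v_feed = 4.65696 / 2.80552078 = 1.659927 mm/s


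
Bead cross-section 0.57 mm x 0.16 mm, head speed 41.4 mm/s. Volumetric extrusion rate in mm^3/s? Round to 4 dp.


Rate = 0.57 * 0.16 * 41.4 = 3.7757 mm^3/s


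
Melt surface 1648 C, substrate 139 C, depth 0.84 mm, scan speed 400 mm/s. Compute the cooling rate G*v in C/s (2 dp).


G = (1648-139)/0.84 = 1796.42857143 C/mm
CR = 1796.42857143 * 400 = 718571.43 C/s


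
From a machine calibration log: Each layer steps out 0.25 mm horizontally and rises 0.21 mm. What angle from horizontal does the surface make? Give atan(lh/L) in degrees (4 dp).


angle = atan(0.21/0.25) = 40.0303 degrees


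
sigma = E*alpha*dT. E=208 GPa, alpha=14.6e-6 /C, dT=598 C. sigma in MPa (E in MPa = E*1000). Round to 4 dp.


sigma = 208*1000 * 14.6e-6 * 598 = 1816.0064 MPa


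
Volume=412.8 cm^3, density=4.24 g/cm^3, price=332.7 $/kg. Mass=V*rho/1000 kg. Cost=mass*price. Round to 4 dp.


Mass = 412.8*4.24/1000 = 1.750272 kg
Cost = 1.750272 * 332.7 = 582.3155 $


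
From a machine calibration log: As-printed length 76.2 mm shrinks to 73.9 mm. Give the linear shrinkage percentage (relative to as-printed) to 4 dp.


Shrinkage = ((76.2-73.9)/76.2)*100 = 3.0184 %


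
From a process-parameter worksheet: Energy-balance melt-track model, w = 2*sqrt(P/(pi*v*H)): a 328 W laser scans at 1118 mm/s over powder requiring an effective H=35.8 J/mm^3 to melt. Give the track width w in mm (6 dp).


w = 2*sqrt(328/(pi*1118*35.8)) = 0.102148 mm


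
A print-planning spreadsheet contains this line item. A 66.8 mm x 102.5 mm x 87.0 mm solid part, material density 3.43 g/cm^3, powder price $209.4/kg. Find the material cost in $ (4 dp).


V = 66.8 * 102.5 * 87.0 = 595689.0 mm^3 = 595.689 cm^3
Mass = 595.689 * 3.43 / 1000 = 2.04321327 kg
Cost = 2.04321327 * 209.4 = 427.8489 $


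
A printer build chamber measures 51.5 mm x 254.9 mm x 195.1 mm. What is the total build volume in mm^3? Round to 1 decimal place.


V = 51.5 * 254.9 * 195.1 = 2561146.0 mm^3


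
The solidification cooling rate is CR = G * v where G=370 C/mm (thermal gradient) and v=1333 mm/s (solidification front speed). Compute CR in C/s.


CR = 370 * 1333 = 493210 C/s


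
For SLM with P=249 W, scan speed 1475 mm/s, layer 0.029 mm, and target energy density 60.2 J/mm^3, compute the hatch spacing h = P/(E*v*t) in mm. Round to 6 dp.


h = 249 / (60.2*1475*0.029) = 0.096697 mm


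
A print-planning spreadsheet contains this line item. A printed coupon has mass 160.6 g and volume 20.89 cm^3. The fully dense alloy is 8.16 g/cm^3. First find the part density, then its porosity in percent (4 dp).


rho_part = 160.6 / 20.89 = 7.68788894 g/cm^3
Porosity = (1 - 7.68788894/8.16)*100 = 5.7857 %


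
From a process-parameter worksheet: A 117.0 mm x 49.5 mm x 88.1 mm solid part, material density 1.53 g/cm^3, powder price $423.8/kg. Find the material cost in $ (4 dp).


V = 117.0 * 49.5 * 88.1 = 510231.15 mm^3 = 510.23115 cm^3
Mass = 510.23115 * 1.53 / 1000 = 0.78065366 kg
Cost = 0.78065366 * 423.8 = 330.841 $
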